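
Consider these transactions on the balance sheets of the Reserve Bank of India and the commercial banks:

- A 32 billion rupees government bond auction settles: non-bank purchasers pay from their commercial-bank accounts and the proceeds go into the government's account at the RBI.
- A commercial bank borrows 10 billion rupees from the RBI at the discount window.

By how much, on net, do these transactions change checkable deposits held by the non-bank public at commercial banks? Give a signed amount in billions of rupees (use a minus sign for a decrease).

-32 billion

Government account inflow 32 billion rupees: non-bank counterparties' bank balances fall → −32B.
Discount-window loan 10 billion rupees: the counterparty is a bank, so public deposits are unchanged → 0.
Net: −32 + 0 = -32 billion.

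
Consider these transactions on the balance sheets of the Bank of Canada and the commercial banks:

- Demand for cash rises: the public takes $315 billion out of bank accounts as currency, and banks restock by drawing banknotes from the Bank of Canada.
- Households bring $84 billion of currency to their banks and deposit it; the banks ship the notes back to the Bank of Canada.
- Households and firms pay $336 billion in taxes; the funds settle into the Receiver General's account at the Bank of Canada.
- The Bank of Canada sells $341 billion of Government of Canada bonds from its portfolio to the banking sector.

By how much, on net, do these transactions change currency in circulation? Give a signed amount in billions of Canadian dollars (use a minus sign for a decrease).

+$231 billion

Currency withdrawal $315 billion: notes leave the central bank → +$315B.
Currency deposit $84 billion: notes return to the central bank → −$84B.
Government account inflow $336 billion: no currency enters or leaves circulation → 0.
OMO sale (to banks) $341 billion: no currency enters or leaves circulation → 0.
Net: 315 − 84 + 0 + 0 = +$231 billion.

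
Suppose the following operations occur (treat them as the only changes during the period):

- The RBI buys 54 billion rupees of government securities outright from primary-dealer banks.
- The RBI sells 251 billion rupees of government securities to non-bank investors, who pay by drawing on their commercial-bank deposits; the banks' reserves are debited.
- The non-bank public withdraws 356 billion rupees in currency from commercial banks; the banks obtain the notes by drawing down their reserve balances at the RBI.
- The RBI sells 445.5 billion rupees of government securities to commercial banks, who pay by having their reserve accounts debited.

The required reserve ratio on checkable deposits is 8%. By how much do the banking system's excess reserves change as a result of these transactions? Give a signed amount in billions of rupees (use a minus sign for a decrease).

-949.94 billion

OMO purchase (from banks) 54 billion rupees: reserves +54B, deposits 0.
Asset sale (to non-banks) 251 billion rupees: reserves −251B, deposits −251B.
Currency withdrawal 356 billion rupees: reserves −356B, deposits −356B.
OMO sale (to banks) 445.5 billion rupees: reserves −445.5B, deposits 0.
Totals: Δreserves = −998.5B, Δdeposits = −607B.
Δrequired reserves = 8% × −607B = −48.56B.
Δexcess reserves = Δreserves − Δrequired = −998.5B − (−48.56B) = -949.94 billion.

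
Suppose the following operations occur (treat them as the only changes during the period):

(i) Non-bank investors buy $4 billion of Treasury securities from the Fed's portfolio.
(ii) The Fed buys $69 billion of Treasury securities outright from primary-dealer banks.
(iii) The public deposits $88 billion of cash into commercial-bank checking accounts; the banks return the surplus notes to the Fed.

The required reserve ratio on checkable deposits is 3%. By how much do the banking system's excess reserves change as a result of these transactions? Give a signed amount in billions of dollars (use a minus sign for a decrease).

+$150.48 billion

Asset sale (to non-banks) $4 billion: reserves −$4B, deposits −$4B.
OMO purchase (from banks) $69 billion: reserves +$69B, deposits 0.
Currency deposit $88 billion: reserves +$88B, deposits +$88B.
Totals: Δreserves = +$153B, Δdeposits = +$84B.
Δrequired reserves = 3% × +$84B = +$2.52B.
Δexcess reserves = Δreserves − Δrequired = +$153B − (+$2.52B) = +$150.48 billion.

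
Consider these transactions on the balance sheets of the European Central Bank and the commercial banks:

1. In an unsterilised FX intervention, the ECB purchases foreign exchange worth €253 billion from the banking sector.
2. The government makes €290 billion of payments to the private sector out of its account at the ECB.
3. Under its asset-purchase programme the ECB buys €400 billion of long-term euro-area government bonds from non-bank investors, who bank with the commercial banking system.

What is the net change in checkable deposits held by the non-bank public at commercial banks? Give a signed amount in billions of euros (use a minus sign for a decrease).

FX purchase €253 billion: the counterparty is a bank, so public deposits are unchanged → 0.
Government spending €290 billion: non-bank counterparties' bank balances rise → +€290B.
Asset purchase (from non-banks) €400 billion: non-bank counterparties' bank balances rise → +€400B.
Net: 0 + 290 + 400 = +€690 billion.

+€690 billion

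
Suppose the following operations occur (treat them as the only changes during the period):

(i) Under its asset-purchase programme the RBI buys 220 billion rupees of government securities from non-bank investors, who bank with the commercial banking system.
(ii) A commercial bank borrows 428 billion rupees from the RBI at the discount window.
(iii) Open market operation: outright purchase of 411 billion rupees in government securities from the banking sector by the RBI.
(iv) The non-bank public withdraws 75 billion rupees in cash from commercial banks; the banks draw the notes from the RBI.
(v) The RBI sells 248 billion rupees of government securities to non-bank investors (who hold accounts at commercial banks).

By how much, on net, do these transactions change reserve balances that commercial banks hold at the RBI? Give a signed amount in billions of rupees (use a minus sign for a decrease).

+736 billion

Asset purchase (from non-banks) 220 billion rupees: the RBI pays by crediting reserve accounts → +220B.
Discount-window loan 428 billion rupees: the loan is credited to the bank's reserve account → +428B.
OMO purchase (from banks) 411 billion rupees: the RBI pays by crediting reserve accounts → +411B.
Currency withdrawal 75 billion rupees: banks swap reserves for currency → −75B.
Asset sale (to non-banks) 248 billion rupees: the non-bank buyers' banks settle from reserves → −248B.
Net: 220 + 428 + 411 − 75 − 248 = +736 billion.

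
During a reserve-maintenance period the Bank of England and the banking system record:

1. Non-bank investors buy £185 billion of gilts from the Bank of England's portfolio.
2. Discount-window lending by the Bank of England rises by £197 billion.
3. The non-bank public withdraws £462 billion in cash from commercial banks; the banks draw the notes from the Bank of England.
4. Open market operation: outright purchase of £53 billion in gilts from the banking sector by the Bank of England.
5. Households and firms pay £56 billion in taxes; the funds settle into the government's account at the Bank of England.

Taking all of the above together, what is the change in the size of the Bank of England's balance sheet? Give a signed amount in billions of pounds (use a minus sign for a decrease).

+£65 billion

Asset sale (to non-banks) £185 billion: a Bank of England asset is shed → −£185B.
Discount-window loan £197 billion: a Bank of England asset is acquired → +£197B.
Currency withdrawal £462 billion: only the composition of liabilities changes → 0.
OMO purchase (from banks) £53 billion: a Bank of England asset is acquired → +£53B.
Government account inflow £56 billion: only the composition of liabilities changes → 0.
Net: −185 + 197 + 0 + 53 + 0 = +£65 billion.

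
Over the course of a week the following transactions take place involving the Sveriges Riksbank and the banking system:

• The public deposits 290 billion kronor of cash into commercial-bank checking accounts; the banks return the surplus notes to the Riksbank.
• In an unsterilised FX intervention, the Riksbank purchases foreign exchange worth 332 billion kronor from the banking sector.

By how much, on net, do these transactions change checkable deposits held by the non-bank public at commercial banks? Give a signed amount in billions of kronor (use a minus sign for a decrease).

Currency deposit 290 billion kronor: non-bank counterparties' bank balances rise → +290B.
FX purchase 332 billion kronor: the counterparty is a bank, so public deposits are unchanged → 0.
Net: 290 + 0 = +290 billion.

+290 billion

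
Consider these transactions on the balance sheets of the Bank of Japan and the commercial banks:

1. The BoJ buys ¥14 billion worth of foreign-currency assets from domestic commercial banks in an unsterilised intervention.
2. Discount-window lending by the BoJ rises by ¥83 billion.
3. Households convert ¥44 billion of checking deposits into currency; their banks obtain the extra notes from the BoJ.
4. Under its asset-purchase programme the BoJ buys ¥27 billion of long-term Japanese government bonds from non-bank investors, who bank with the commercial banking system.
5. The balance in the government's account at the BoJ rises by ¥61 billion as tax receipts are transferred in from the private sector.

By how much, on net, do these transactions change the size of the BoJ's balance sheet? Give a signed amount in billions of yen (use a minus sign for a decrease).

+¥124 billion

BoJ balance sheet:
  Assets:      Securities +¥27B, Loans to banks +¥83B, Foreign assets +¥14B
  Liabilities: Bank reserves +¥19B, Currency in circulation +¥44B, Government deposits +¥61B
Change in total BoJ assets = +¥124 billion.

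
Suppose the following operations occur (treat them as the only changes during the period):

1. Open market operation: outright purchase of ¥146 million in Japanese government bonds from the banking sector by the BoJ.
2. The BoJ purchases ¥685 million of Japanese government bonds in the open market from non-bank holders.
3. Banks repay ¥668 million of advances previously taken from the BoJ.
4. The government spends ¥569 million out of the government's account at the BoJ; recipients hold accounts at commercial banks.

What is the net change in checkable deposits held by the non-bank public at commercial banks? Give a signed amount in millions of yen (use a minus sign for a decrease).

+¥1254 million

BoJ balance sheet:
  Assets:      Securities +¥831M, Loans to banks −¥668M
  Liabilities: Bank reserves +¥732M, Government deposits −¥569M
Commercial banking system:
  Assets:      Reserves at CB +¥732M, Securities −¥146M
  Liabilities: Checkable deposits +¥1254M, Borrowings from CB −¥668M
So the change in checkable deposits held by the non-bank public at commercial banks is +¥1254 million.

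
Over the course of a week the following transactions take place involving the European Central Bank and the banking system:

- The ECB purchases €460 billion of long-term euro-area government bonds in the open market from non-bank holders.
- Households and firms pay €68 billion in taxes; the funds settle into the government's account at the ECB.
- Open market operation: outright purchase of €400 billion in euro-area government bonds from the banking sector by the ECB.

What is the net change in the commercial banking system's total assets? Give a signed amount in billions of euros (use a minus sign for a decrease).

Asset purchase (from non-banks) €460 billion: bank balance sheets expand → +€460B.
Government account inflow €68 billion: bank balance sheets shrink → −€68B.
OMO purchase (from banks) €400 billion: just an asset swap on bank balance sheets → 0.
Net: 460 − 68 + 0 = +€392 billion.

+€392 billion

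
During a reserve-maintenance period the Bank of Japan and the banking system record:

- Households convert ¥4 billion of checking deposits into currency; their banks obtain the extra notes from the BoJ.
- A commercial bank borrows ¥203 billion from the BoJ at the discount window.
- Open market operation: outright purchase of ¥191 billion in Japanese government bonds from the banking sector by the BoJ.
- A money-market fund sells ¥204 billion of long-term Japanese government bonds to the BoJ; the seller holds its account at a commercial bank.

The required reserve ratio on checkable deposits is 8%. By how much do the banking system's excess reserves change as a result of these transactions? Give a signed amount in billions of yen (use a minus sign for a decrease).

Currency withdrawal ¥4 billion: reserves −¥4B, deposits −¥4B.
Discount-window loan ¥203 billion: reserves +¥203B, deposits 0.
OMO purchase (from banks) ¥191 billion: reserves +¥191B, deposits 0.
Asset purchase (from non-banks) ¥204 billion: reserves +¥204B, deposits +¥204B.
Totals: Δreserves = +¥594B, Δdeposits = +¥200B.
Δrequired reserves = 8% × +¥200B = +¥16B.
Δexcess reserves = Δreserves − Δrequired = +¥594B − (+¥16B) = +¥578 billion.

+¥578 billion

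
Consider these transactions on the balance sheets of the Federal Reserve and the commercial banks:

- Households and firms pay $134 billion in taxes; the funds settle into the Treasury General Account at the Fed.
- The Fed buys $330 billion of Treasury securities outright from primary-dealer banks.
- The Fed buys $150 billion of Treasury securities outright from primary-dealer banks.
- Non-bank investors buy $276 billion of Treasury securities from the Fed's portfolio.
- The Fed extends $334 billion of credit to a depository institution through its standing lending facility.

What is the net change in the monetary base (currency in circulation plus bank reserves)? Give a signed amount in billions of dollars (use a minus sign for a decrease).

Government account inflow $134 billion: reserves shift to a non-base liability → −$134B.
OMO purchase (from banks) $330 billion: Fed balance sheet expands → +$330B.
OMO purchase (from banks) $150 billion: Fed balance sheet expands → +$150B.
Asset sale (to non-banks) $276 billion: Fed balance sheet contracts → −$276B.
Discount-window loan $334 billion: Fed balance sheet expands → +$334B.
Net: −134 + 330 + 150 − 276 + 334 = +$404 billion.

+$404 billion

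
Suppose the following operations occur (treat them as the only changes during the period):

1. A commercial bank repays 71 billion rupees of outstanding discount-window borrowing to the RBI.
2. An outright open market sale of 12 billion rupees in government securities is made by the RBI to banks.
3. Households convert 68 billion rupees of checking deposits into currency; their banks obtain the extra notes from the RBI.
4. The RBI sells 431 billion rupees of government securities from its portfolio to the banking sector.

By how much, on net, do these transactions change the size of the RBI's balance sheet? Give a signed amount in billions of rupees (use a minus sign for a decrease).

Discount-window repayment 71 billion rupees: an RBI asset is shed → −71B.
OMO sale (to banks) 12 billion rupees: an RBI asset is shed → −12B.
Currency withdrawal 68 billion rupees: only the composition of liabilities changes → 0.
OMO sale (to banks) 431 billion rupees: an RBI asset is shed → −431B.
Net: −71 − 12 + 0 − 431 = -514 billion.

-514 billion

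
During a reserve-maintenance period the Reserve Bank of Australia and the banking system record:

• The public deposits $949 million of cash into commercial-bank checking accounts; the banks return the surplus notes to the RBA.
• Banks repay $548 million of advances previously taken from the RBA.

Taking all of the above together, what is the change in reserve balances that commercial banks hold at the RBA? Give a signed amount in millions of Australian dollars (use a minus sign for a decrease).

Currency deposit $949 million: returned notes are swapped for reserve credit → +$949M.
Discount-window repayment $548 million: repayment is debited from reserves → −$548M.
Net: 949 − 548 = +$401 million.

+$401 million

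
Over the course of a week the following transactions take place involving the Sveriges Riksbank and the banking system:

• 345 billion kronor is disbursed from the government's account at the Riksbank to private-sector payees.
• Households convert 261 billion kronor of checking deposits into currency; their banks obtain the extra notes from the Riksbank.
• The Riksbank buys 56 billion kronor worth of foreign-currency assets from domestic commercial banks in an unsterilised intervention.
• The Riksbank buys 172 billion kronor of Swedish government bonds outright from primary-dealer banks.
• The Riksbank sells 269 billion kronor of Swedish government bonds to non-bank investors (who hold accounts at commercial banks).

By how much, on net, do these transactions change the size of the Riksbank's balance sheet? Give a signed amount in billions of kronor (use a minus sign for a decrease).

Riksbank balance sheet:
  Assets:      Securities −97B, Foreign assets +56B
  Liabilities: Bank reserves +43B, Currency in circulation +261B, Government deposits −345B
Change in total Riksbank assets = -41 billion.

-41 billion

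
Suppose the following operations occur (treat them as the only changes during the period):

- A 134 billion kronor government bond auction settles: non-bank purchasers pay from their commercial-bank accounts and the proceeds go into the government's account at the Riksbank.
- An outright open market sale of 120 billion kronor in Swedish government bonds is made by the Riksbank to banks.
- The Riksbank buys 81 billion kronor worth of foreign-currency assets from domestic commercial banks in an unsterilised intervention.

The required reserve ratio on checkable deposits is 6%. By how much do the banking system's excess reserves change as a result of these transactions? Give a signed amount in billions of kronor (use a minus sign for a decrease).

Government account inflow 134 billion kronor: reserves −134B, deposits −134B.
OMO sale (to banks) 120 billion kronor: reserves −120B, deposits 0.
FX purchase 81 billion kronor: reserves +81B, deposits 0.
Totals: Δreserves = −173B, Δdeposits = −134B.
Δrequired reserves = 6% × −134B = −8.04B.
Δexcess reserves = Δreserves − Δrequired = −173B − (−8.04B) = -164.96 billion.

-164.96 billion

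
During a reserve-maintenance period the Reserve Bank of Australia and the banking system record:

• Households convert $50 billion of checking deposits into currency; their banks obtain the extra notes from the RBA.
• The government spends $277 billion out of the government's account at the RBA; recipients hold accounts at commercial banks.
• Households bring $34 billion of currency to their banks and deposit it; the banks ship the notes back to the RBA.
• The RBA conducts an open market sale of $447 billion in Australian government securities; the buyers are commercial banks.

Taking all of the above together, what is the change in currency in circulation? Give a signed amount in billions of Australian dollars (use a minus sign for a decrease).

+$16 billion

RBA balance sheet:
  Assets:      Securities −$447B
  Liabilities: Bank reserves −$186B, Currency in circulation +$16B, Government deposits −$277B
Commercial banking system:
  Assets:      Reserves at CB −$186B, Securities +$447B
  Liabilities: Checkable deposits +$261B
So the change in currency in circulation is +$16 billion.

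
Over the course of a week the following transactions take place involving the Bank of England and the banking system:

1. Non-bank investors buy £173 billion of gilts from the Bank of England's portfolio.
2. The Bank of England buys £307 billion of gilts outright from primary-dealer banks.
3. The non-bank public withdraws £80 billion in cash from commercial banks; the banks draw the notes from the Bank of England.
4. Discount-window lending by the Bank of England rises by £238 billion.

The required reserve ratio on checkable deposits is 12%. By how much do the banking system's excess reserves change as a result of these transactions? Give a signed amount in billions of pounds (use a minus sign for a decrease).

+£322.36 billion

Asset sale (to non-banks) £173 billion: reserves −£173B, deposits −£173B.
OMO purchase (from banks) £307 billion: reserves +£307B, deposits 0.
Currency withdrawal £80 billion: reserves −£80B, deposits −£80B.
Discount-window loan £238 billion: reserves +£238B, deposits 0.
Totals: Δreserves = +£292B, Δdeposits = −£253B.
Δrequired reserves = 12% × −£253B = −£30.36B.
Δexcess reserves = Δreserves − Δrequired = +£292B − (−£30.36B) = +£322.36 billion.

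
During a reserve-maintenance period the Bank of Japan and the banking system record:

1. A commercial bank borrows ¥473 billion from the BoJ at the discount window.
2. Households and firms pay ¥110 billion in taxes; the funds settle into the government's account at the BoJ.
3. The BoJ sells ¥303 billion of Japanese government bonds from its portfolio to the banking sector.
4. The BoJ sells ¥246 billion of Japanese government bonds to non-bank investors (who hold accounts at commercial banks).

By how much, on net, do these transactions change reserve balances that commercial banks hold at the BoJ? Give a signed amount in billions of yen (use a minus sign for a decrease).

Discount-window loan ¥473 billion: the loan is credited to the bank's reserve account → +¥473B.
Government account inflow ¥110 billion: funds move from bank reserves into the government account → −¥110B.
OMO sale (to banks) ¥303 billion: the buying banks pay out of their reserve balances → −¥303B.
Asset sale (to non-banks) ¥246 billion: the non-bank buyers' banks settle from reserves → −¥246B.
Net: 473 − 110 − 303 − 246 = -¥186 billion.

-¥186 billion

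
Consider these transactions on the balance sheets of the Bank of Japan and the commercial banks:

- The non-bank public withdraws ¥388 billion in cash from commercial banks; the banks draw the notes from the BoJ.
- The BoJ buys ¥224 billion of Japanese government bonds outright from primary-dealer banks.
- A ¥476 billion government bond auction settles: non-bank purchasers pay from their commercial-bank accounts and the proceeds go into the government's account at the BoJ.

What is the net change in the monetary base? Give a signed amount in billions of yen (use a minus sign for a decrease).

-¥252 billion

BoJ balance sheet:
  Assets:      Securities +¥224B
  Liabilities: Bank reserves −¥640B, Currency in circulation +¥388B, Government deposits +¥476B
Commercial banking system:
  Assets:      Reserves at CB −¥640B, Securities −¥224B
  Liabilities: Checkable deposits −¥864B
Monetary base = currency + reserves: +¥388B + (−¥640B) = -¥252 billion.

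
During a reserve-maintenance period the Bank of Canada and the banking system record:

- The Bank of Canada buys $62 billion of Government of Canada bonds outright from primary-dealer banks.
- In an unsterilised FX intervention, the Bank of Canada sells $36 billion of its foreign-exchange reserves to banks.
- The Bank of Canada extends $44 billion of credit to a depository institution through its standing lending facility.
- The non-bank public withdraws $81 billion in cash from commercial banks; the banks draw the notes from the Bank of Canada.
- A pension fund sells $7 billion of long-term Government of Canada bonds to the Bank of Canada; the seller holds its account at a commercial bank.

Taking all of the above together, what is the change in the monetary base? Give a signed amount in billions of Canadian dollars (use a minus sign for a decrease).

OMO purchase (from banks) $62 billion: Bank of Canada balance sheet expands → +$62B.
FX sale $36 billion: Bank of Canada balance sheet contracts → −$36B.
Discount-window loan $44 billion: Bank of Canada balance sheet expands → +$44B.
Currency withdrawal $81 billion: just a shift between currency and reserves — both are base money → 0.
Asset purchase (from non-banks) $7 billion: Bank of Canada balance sheet expands → +$7B.
Net: 62 − 36 + 44 + 0 + 7 = +$77 billion.

+$77 billion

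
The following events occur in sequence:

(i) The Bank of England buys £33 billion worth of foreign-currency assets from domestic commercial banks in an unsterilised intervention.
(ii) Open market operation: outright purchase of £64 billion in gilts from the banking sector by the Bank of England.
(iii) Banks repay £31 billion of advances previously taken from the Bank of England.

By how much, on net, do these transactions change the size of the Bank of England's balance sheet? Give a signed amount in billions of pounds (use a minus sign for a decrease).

+£66 billion

FX purchase £33 billion: a Bank of England asset is acquired → +£33B.
OMO purchase (from banks) £64 billion: a Bank of England asset is acquired → +£64B.
Discount-window repayment £31 billion: a Bank of England asset is shed → −£31B.
Net: 33 + 64 − 31 = +£66 billion.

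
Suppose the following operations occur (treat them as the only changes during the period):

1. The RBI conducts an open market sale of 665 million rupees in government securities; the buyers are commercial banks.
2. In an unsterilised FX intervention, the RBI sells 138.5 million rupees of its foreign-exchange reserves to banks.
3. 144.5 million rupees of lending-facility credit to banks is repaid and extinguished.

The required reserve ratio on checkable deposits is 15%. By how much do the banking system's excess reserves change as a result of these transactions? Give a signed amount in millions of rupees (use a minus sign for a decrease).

-948 million

OMO sale (to banks) 665 million rupees: reserves −665M, deposits 0.
FX sale 138.5 million rupees: reserves −138.5M, deposits 0.
Discount-window repayment 144.5 million rupees: reserves −144.5M, deposits 0.
Totals: Δreserves = −948M, Δdeposits = 0.
Δrequired reserves = 15% × 0 = 0.
Δexcess reserves = Δreserves − Δrequired = −948M − (0) = -948 million.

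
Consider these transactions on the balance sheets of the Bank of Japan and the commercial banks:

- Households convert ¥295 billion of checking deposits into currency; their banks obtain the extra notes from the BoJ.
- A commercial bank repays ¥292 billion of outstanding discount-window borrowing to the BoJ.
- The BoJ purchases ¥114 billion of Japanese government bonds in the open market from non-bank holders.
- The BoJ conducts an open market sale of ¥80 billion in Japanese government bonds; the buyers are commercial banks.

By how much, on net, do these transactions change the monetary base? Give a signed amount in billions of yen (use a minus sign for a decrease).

Currency withdrawal ¥295 billion: just a shift between currency and reserves — both are base money → 0.
Discount-window repayment ¥292 billion: BoJ balance sheet contracts → −¥292B.
Asset purchase (from non-banks) ¥114 billion: BoJ balance sheet expands → +¥114B.
OMO sale (to banks) ¥80 billion: BoJ balance sheet contracts → −¥80B.
Net: 0 − 292 + 114 − 80 = -¥258 billion.

-¥258 billion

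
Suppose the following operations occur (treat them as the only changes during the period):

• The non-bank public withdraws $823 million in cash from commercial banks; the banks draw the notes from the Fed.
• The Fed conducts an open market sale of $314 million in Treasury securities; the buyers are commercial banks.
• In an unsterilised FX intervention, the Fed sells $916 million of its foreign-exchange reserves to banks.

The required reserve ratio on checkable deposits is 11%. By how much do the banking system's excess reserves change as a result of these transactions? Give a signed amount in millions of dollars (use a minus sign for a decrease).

-$1962.47 million

Currency withdrawal $823 million: reserves −$823M, deposits −$823M.
OMO sale (to banks) $314 million: reserves −$314M, deposits 0.
FX sale $916 million: reserves −$916M, deposits 0.
Totals: Δreserves = −$2053M, Δdeposits = −$823M.
Δrequired reserves = 11% × −$823M = −$90.53M.
Δexcess reserves = Δreserves − Δrequired = −$2053M − (−$90.53M) = -$1962.47 million.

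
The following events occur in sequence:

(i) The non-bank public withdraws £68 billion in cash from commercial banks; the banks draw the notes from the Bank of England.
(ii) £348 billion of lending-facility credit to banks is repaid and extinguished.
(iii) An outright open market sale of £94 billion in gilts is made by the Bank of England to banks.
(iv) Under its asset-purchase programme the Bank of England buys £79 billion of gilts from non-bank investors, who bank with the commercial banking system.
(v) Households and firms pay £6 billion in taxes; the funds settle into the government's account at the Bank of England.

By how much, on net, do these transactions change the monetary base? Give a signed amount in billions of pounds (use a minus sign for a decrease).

Bank of England balance sheet:
  Assets:      Securities −£15B, Loans to banks −£348B
  Liabilities: Bank reserves −£437B, Currency in circulation +£68B, Government deposits +£6B
Monetary base = currency + reserves: +£68B + (−£437B) = -£369 billion.

-£369 billion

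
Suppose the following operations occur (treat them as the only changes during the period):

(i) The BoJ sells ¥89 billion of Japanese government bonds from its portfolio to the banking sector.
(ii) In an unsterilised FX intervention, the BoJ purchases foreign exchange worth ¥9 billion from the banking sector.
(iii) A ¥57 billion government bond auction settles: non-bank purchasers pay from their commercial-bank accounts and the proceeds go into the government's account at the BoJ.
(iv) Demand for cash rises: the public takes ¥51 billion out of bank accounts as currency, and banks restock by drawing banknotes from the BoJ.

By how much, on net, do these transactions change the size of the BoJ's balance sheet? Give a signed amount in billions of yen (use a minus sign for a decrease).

OMO sale (to banks) ¥89 billion: a BoJ asset is shed → −¥89B.
FX purchase ¥9 billion: a BoJ asset is acquired → +¥9B.
Government account inflow ¥57 billion: only the composition of liabilities changes → 0.
Currency withdrawal ¥51 billion: only the composition of liabilities changes → 0.
Net: −89 + 9 + 0 + 0 = -¥80 billion.

-¥80 billion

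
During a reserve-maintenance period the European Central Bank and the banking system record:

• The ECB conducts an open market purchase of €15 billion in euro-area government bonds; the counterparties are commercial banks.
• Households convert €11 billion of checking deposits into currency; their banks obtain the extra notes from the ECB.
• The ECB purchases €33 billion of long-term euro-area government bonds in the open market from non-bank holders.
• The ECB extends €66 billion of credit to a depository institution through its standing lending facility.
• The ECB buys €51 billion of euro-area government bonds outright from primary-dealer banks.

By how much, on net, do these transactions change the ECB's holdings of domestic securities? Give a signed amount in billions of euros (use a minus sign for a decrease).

+€99 billion

ECB balance sheet:
  Assets:      Securities +€99B, Loans to banks +€66B
  Liabilities: Bank reserves +€154B, Currency in circulation +€11B
So the change in the ECB's holdings of domestic securities is +€99 billion.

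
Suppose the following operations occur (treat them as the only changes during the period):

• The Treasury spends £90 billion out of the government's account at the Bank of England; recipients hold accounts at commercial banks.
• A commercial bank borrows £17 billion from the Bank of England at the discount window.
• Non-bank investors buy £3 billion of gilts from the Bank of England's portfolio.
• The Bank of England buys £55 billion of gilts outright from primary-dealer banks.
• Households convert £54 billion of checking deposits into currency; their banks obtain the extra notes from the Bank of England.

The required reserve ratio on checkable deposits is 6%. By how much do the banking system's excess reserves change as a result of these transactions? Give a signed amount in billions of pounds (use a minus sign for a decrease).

+£103.02 billion

Government spending £90 billion: reserves +£90B, deposits +£90B.
Discount-window loan £17 billion: reserves +£17B, deposits 0.
Asset sale (to non-banks) £3 billion: reserves −£3B, deposits −£3B.
OMO purchase (from banks) £55 billion: reserves +£55B, deposits 0.
Currency withdrawal £54 billion: reserves −£54B, deposits −£54B.
Totals: Δreserves = +£105B, Δdeposits = +£33B.
Δrequired reserves = 6% × +£33B = +£1.98B.
Δexcess reserves = Δreserves − Δrequired = +£105B − (+£1.98B) = +£103.02 billion.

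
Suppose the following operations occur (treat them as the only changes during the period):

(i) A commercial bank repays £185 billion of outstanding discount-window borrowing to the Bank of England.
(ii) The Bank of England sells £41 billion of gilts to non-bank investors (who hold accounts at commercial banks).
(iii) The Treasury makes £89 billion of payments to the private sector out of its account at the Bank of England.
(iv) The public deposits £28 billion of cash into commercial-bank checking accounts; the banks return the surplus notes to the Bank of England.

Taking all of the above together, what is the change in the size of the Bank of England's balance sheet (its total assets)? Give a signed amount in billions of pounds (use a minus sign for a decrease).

Discount-window repayment £185 billion: a Bank of England asset is shed → −£185B.
Asset sale (to non-banks) £41 billion: a Bank of England asset is shed → −£41B.
Government spending £89 billion: only the composition of liabilities changes → 0.
Currency deposit £28 billion: only the composition of liabilities changes → 0.
Net: −185 − 41 + 0 + 0 = -£226 billion.

-£226 billion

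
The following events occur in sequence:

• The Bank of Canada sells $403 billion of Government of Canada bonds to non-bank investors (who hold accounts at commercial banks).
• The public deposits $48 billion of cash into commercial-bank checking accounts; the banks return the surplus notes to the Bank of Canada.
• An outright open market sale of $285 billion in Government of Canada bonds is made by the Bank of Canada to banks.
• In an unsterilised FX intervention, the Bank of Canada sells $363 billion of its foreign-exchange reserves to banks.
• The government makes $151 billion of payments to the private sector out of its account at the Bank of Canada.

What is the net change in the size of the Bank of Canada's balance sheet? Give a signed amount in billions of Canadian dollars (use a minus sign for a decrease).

-$1051 billion

Bank of Canada balance sheet:
  Assets:      Securities −$688B, Foreign assets −$363B
  Liabilities: Bank reserves −$852B, Currency in circulation −$48B, Government deposits −$151B
Commercial banking system:
  Assets:      Reserves at CB −$852B, Securities +$285B, Foreign assets +$363B
  Liabilities: Checkable deposits −$204B
Change in total Bank of Canada assets = -$1051 billion.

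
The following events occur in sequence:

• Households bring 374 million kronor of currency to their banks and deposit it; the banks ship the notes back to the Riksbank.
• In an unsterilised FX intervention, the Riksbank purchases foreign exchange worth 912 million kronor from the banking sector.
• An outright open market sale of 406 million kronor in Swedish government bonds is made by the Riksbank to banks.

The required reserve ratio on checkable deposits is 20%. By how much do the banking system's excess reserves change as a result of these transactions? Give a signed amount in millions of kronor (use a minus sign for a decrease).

Currency deposit 374 million kronor: reserves +374M, deposits +374M.
FX purchase 912 million kronor: reserves +912M, deposits 0.
OMO sale (to banks) 406 million kronor: reserves −406M, deposits 0.
Totals: Δreserves = +880M, Δdeposits = +374M.
Δrequired reserves = 20% × +374M = +74.8M.
Δexcess reserves = Δreserves − Δrequired = +880M − (+74.8M) = +805.2 million.

+805.2 million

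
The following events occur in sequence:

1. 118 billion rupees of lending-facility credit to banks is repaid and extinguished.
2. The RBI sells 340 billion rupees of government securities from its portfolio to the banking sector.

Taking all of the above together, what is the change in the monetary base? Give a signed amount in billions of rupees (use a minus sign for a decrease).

-458 billion

RBI balance sheet:
  Assets:      Securities −340B, Loans to banks −118B
  Liabilities: Bank reserves −458B
Monetary base = currency + reserves: 0 + (−458B) = -458 billion.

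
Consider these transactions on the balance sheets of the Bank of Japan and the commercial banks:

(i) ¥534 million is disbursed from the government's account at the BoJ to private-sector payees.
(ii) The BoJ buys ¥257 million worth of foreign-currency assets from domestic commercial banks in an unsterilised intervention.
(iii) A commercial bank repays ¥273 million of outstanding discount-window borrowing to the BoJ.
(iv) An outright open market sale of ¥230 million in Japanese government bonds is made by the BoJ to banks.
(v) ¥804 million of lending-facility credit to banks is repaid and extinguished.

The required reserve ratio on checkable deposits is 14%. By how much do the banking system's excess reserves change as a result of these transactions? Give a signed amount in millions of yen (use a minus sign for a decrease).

-¥590.76 million

Government spending ¥534 million: reserves +¥534M, deposits +¥534M.
FX purchase ¥257 million: reserves +¥257M, deposits 0.
Discount-window repayment ¥273 million: reserves −¥273M, deposits 0.
OMO sale (to banks) ¥230 million: reserves −¥230M, deposits 0.
Discount-window repayment ¥804 million: reserves −¥804M, deposits 0.
Totals: Δreserves = −¥516M, Δdeposits = +¥534M.
Δrequired reserves = 14% × +¥534M = +¥74.76M.
Δexcess reserves = Δreserves − Δrequired = −¥516M − (+¥74.76M) = -¥590.76 million.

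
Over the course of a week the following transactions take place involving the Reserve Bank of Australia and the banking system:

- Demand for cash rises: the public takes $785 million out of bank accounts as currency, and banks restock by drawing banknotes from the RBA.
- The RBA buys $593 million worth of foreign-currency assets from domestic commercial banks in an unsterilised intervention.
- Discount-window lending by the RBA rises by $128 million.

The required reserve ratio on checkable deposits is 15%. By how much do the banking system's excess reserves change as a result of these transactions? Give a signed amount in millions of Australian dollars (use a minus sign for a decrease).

Currency withdrawal $785 million: reserves −$785M, deposits −$785M.
FX purchase $593 million: reserves +$593M, deposits 0.
Discount-window loan $128 million: reserves +$128M, deposits 0.
Totals: Δreserves = −$64M, Δdeposits = −$785M.
Δrequired reserves = 15% × −$785M = −$117.75M.
Δexcess reserves = Δreserves − Δrequired = −$64M − (−$117.75M) = +$53.75 million.

+$53.75 million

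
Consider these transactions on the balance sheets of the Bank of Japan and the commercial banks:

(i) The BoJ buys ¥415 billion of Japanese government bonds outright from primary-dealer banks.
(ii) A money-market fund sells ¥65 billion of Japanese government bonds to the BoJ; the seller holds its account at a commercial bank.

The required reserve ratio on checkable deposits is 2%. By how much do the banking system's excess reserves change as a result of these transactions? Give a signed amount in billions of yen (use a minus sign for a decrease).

+¥478.7 billion

OMO purchase (from banks) ¥415 billion: reserves +¥415B, deposits 0.
Asset purchase (from non-banks) ¥65 billion: reserves +¥65B, deposits +¥65B.
Totals: Δreserves = +¥480B, Δdeposits = +¥65B.
Δrequired reserves = 2% × +¥65B = +¥1.3B.
Δexcess reserves = Δreserves − Δrequired = +¥480B − (+¥1.3B) = +¥478.7 billion.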